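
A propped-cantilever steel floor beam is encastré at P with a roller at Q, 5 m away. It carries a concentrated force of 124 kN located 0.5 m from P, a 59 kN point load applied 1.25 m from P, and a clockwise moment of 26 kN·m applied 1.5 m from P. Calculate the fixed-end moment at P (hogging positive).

M_P = 107.5 kN·m

Release the roller at Q. Primary structure: cantilever fixed at P.
Free-end deflection of the primary structure under the applied loading (downward +):
  point load 124 at a = 0.5: Pa²(3L − a)/(6EI) = 74.92/EI
  point load 59 at a = 1.25: Pa²(3L − a)/(6EI) = 211.3/EI
  clockwise couple 26 at a = 1.5: M₀a(2L − a)/(2EI) = 165.8/EI
  δ_0 = 451.9/EI
Flexibility coefficient — unit upward force at Q: δ_{QQ} = L³/(3EI) = 41.67/EI.
Compatibility at Q: δ_0 − R_Q·δ_{QQ} = 0, so R_Q = 451.9/41.67 = 10.85 kN.
Moment equilibrium about P: M_P = Σ(load moments about P) − R_Q·L = 161.8 − 10.85×5 = 107.5 kN·m.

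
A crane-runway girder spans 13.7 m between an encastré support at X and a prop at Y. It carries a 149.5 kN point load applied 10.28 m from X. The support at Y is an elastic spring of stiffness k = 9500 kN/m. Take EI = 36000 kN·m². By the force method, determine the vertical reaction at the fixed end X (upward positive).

R_X = 55.23 kN

Choose R_Y as the redundant. The primary structure is the cantilever fixed at X.
Primary-structure tip deflection at Y by superposition:
  point load 149.5 at a = 10.28: Pa²(3L − a)/(6EI) = 81154/EI
Tip deflection under a unit load at Y: L³/(3EI) = 857.1/EI.
With EI = 36000 kN·m²: δ_0 = 2.2543 m and δ_{YY} = 0.023809 m/kN.
Compatibility — the spring shortens by R_Y/k under the reaction it provides: δ_0 − R_Y·δ_{YY} = R_Y/k. With 1/k = 0.000105 m/kN, R_Y = δ_0 / (δ_{YY} + 1/k) = 2.2543 / (0.023809 + 0.000105) = 94.27 kN.
Vertical equilibrium: R_X = ΣP − R_Y = 149.5 − 94.27 = 55.23 kN.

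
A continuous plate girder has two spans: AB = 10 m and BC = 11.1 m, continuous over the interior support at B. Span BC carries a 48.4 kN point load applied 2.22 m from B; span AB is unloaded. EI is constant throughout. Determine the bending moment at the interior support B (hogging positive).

M_B = 40.7 kN·m

Take M_B as the redundant. Released structure: two simple spans AB and BC with a hinge at B.
End slopes at the hinge B, treating each span as simply supported:
  span BC: point load 48.4 at a = 2.22: Pab(L + b)/(6LEI) = 286.2/EI
  relative rotation θ_0 = (0 + 286.2)/EI = 286.2/EI
A unit hogging moment at B produces rotation L₁/(3EI) + L₂/(3EI) = 7.033/EI.
Slope continuity at B: θ_0 = M_B·7.033/EI, so M_B = 286.2/7.033 = 40.7 kN·m (hogging).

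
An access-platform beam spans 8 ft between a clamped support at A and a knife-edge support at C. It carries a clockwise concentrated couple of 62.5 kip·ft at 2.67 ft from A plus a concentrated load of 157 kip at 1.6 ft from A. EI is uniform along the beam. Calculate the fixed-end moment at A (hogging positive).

Release the roller at C. Primary structure: cantilever fixed at A.
Downward deflection at the released point C due to the loads:
  clockwise couple 62.5 at a = 2.67: M₀a(2L − a)/(2EI) = 1112/EI
  point load 157 at a = 1.6: Pa²(3L − a)/(6EI) = 1501/EI
  δ_0 = 2613/EI
Flexibility coefficient — unit upward force at C: δ_{CC} = L³/(3EI) = 170.7/EI.
The prop prevents deflection at C: R_C = δ_0/δ_{CC} = 2613/170.7 = 15.31 kip.
Moment equilibrium about A: M_A = Σ(load moments about A) − R_C·L = 313.7 − 15.31×8 = 191.2 kip·ft.

M_A = 191.2 kip·ft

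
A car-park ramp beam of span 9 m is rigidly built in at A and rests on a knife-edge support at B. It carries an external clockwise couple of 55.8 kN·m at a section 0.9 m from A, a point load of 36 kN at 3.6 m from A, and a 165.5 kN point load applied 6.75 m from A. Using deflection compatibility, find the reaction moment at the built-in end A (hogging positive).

M_A = 276.7 kN·m

Remove the prop at B; the released (primary) structure is a cantilever built in at A.
Downward deflection at the released point B due to the loads:
  clockwise couple 55.8 at a = 0.9: M₀a(2L − a)/(2EI) = 429.4/EI
  point load 36 at a = 3.6: Pa²(3L − a)/(6EI) = 1820/EI
  point load 165.5 at a = 6.75: Pa²(3L − a)/(6EI) = 25450/EI
  δ_0 = 27698/EI
Flexibility coefficient — unit upward force at B: δ_{BB} = L³/(3EI) = 243/EI.
The prop prevents deflection at B: R_B = δ_0/δ_{BB} = 27698/243 = 114 kN.
Moment equilibrium about A: M_A = Σ(load moments about A) − R_B·L = 1303 − 114×9 = 276.7 kN·m.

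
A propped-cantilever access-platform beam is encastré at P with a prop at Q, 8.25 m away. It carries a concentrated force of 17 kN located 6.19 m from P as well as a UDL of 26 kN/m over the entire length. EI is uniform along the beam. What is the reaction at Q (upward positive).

R_Q = 91.2 kN

Choose R_Q as the redundant. The primary structure is the cantilever fixed at P.
Free-end deflection of the primary structure under the applied loading (downward +):
  point load 17 at a = 6.19: Pa²(3L − a)/(6EI) = 2015/EI
  UDL 26: wL⁴/(8EI) = 15056/EI
  δ_0 = 17071/EI
Tip deflection under a unit load at Q: L³/(3EI) = 187.2/EI.
The prop prevents deflection at Q: R_Q = δ_0/δ_{QQ} = 17071/187.2 = 91.2 kN.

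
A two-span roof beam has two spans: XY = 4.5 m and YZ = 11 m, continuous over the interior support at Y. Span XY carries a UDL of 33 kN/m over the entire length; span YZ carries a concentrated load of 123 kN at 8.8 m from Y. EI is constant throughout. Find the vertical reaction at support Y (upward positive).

Take M_Y as the redundant. Released structure: two simple spans XY and YZ with a hinge at Y.
Discontinuity in slope at Y on the released structure — sum the simple-span end rotations:
  span XY: UDL 33: wL³/(24EI) = 125.3/EI
  span YZ: point load 123 at a = 8.8: Pab(L + b)/(6LEI) = 476.3/EI
  relative rotation θ_0 = (125.3 + 476.3)/EI = 601.6/EI
A unit hogging moment at Y produces rotation L₁/(3EI) + L₂/(3EI) = 5.167/EI.
Compatibility: M_Y·(L₁+L₂)/(3EI) = θ_0, giving M_Y = 116.4 kN·m (hogging).
Span XY, ΣM about X with M_Y applied at Y: R_Y^{XY}·4.5 = 334.1 + 116.4, so R_Y^{XY} = 100.1 kN and R_X = 148.5 − 100.1 = 48.38 kN.
Span YZ, ΣM about Z: R_Y^{YZ}·11 = 270.6 + 116.4, so R_Y^{YZ} = 35.18 kN and R_Z = 123 − 35.18 = 87.82 kN.
R_Y = 100.1 + 35.18 = 135.3 kN.

R_Y = 135.3 kN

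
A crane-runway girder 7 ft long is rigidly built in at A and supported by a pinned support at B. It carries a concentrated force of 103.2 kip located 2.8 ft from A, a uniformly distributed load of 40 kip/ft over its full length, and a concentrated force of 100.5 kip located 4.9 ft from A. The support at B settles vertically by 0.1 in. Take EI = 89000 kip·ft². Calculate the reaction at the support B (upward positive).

Release the roller at B. Primary structure: cantilever fixed at A.
Deflection at B on the released cantilever, summing each load's contribution:
  point load 103.2 at a = 2.8: Pa²(3L − a)/(6EI) = 2454/EI
  UDL 40: wL⁴/(8EI) = 12005/EI
  point load 100.5 at a = 4.9: Pa²(3L − a)/(6EI) = 6475/EI
  δ_0 = 20934/EI
Tip deflection under a unit load at B: L³/(3EI) = 114.3/EI.
With EI = 89000 kip·ft²: δ_0 = 0.23521 ft and δ_{BB} = 0.001285 ft/kip.
Compatibility — the beam at B must follow the support down by 0.008333 ft: δ_0 − R_B·δ_{BB} = 0.008333, so R_B = (0.23521 − 0.008333)/0.001285 = 176.6 kip.

R_B = 176.6 kip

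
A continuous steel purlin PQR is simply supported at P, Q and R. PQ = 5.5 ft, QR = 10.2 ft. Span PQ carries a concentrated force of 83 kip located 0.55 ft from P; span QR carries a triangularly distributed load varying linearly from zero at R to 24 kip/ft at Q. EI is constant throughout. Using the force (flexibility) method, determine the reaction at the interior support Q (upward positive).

R_Q = 122.4 kip

Insert a hinge at Q; M_Q is the redundant, and each span becomes simply supported.
Discontinuity in slope at Q on the released structure — sum the simple-span end rotations:
  span PQ: point load 83 at a = 0.55: Pab(L + a)/(6LEI) = 41.43/EI
  span QR: triangular load, peak 24: w₀L³/(45EI) = 566/EI
  relative rotation θ_0 = (41.43 + 566)/EI = 607.4/EI
A unit hogging moment at Q produces rotation L₁/(3EI) + L₂/(3EI) = 5.233/EI.
Compatibility: M_Q·(L₁+L₂)/(3EI) = θ_0, giving M_Q = 116.1 kip·ft (hogging).
Span PQ, ΣM about P with M_Q applied at Q: R_Q^{PQ}·5.5 = 45.65 + 116.1, so R_Q^{PQ} = 29.4 kip and R_P = 83 − 29.4 = 53.6 kip.
Span QR, ΣM about R: R_Q^{QR}·10.2 = 832.3 + 116.1, so R_Q^{QR} = 92.98 kip and R_R = 122.4 − 92.98 = 29.42 kip.
R_Q = 29.4 + 92.98 = 122.4 kip.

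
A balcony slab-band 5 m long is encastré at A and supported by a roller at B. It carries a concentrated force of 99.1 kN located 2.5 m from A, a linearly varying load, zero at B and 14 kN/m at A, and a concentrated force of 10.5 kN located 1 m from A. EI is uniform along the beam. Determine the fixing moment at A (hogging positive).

Take the reaction at B as the redundant and release it; the primary structure is a cantilever fixed at A.
Free-end deflection of the primary structure under the applied loading (downward +):
  point load 99.1 at a = 2.5: Pa²(3L − a)/(6EI) = 1290/EI
  triangular load, peak 14 at the fixed end: w₀L⁴/(30EI) = 291.7/EI
  point load 10.5 at a = 1: Pa²(3L − a)/(6EI) = 24.5/EI
  δ_0 = 1607/EI
Flexibility coefficient — unit upward force at B: δ_{BB} = L³/(3EI) = 41.67/EI.
Compatibility at B: δ_0 − R_B·δ_{BB} = 0, so R_B = 1607/41.67 = 38.56 kN.
Moment equilibrium about A: M_A = Σ(load moments about A) − R_B·L = 316.6 − 38.56×5 = 123.8 kN·m.

M_A = 123.8 kN·m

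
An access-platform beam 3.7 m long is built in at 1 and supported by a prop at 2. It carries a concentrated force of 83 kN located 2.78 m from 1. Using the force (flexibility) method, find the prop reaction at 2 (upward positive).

Remove the prop at 2; the released (primary) structure is a cantilever built in at 1.
Downward deflection at the released point 2 due to the loads:
  point load 83 at a = 2.78: Pa²(3L − a)/(6EI) = 889.5/EI
Flexibility coefficient — unit upward force at 2: δ_{22} = L³/(3EI) = 16.88/EI.
Compatibility at 2: δ_0 − R_2·δ_{22} = 0, so R_2 = 889.5/16.88 = 52.68 kN.

R_2 = 52.68 kN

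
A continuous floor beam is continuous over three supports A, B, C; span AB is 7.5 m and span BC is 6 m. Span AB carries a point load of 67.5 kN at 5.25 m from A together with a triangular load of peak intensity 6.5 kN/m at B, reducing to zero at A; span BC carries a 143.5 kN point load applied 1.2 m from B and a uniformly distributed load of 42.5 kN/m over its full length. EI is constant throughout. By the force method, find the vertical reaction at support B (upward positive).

R_B = 367 kN

Take M_B as the redundant. Released structure: two simple spans AB and BC with a hinge at B.
Rotations at B on the released spans (each span's end-slope, ×1/EI):
  span AB: point load 67.5 at a = 5.25: Pab(L + a)/(6LEI) = 225.9/EI
  span AB: triangular load, peak 6.5: w₀L³/(45EI) = 60.94/EI
  span BC: point load 143.5 at a = 1.2: Pab(L + b)/(6LEI) = 248/EI
  span BC: UDL 42.5: wL³/(24EI) = 382.5/EI
  relative rotation θ_0 = (286.9 + 630.5)/EI = 917.3/EI
A unit hogging moment at B produces rotation L₁/(3EI) + L₂/(3EI) = 4.5/EI.
Compatibility: M_B·(L₁+L₂)/(3EI) = θ_0, giving M_B = 203.8 kN·m (hogging).
Span AB, ΣM about A with M_B applied at B: R_B^{AB}·7.5 = 476.2 + 203.8, so R_B^{AB} = 90.68 kN and R_A = 91.88 − 90.68 = 1.195 kN.
Span BC, ΣM about C: R_B^{BC}·6 = 1454 + 203.8, so R_B^{BC} = 276.3 kN and R_C = 398.5 − 276.3 = 122.2 kN.
R_B = 90.68 + 276.3 = 367 kN.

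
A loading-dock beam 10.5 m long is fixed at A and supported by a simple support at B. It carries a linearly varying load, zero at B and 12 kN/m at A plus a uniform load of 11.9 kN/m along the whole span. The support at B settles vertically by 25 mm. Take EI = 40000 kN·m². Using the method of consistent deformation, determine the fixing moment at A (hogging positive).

M_A = 279.4 kN·m

Release the roller at B. Primary structure: cantilever fixed at A.
Downward deflection at the released point B due to the loads:
  triangular load, peak 12 at the fixed end: w₀L⁴/(30EI) = 4862/EI
  UDL 11.9: wL⁴/(8EI) = 18081/EI
  δ_0 = 22943/EI
Tip deflection under a unit load at B: L³/(3EI) = 385.9/EI.
With EI = 40000 kN·m²: δ_0 = 0.57357 m and δ_{BB} = 0.009647 m/kN.
Compatibility — the beam at B must follow the support down by 0.025 m: δ_0 − R_B·δ_{BB} = 0.025, so R_B = (0.57357 − 0.025)/0.009647 = 56.86 kN.
Moment equilibrium about A: M_A = Σ(load moments about A) − R_B·L = 876.5 − 56.86×10.5 = 279.4 kN·m.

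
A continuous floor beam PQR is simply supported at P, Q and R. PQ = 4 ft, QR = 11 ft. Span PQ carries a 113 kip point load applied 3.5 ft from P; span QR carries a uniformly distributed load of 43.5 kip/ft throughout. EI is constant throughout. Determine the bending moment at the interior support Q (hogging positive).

Take M_Q as the redundant. Released structure: two simple spans PQ and QR with a hinge at Q.
End slopes at the hinge Q, treating each span as simply supported:
  span PQ: point load 113 at a = 3.5: Pab(L + a)/(6LEI) = 61.8/EI
  span QR: UDL 43.5: wL³/(24EI) = 2412/EI
  relative rotation θ_0 = (61.8 + 2412)/EI = 2474/EI
A unit hogging moment at Q produces rotation L₁/(3EI) + L₂/(3EI) = 5/EI.
Slope continuity at Q: θ_0 = M_Q·5/EI, so M_Q = 2474/5 = 494.8 kip·ft (hogging).

M_Q = 494.8 kip·ft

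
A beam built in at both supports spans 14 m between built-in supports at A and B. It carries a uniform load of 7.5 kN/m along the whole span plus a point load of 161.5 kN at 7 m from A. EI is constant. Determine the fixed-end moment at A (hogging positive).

Take the two fixed-end moments M_A, M_B as redundants; the released structure is the simple span AB.
End rotations of the released simple span under the applied load (×1/EI):
  at A: UDL 7.5: wL³/(24EI) = 857.5/EI
  at B: UDL 7.5: wL³/(24EI) = 857.5/EI
  at A: point load 161.5 at a = 7: Pab(L + b)/(6LEI) = 1978/EI
  at B: point load 161.5 at a = 7: Pab(L + a)/(6LEI) = 1978/EI
  θ_A0 = 2836/EI,  θ_B0 = 2836/EI
Flexibility coefficients: a unit moment at one end gives L/(3EI) there and L/(6EI) at the far end, so f₁₁ = f₂₂ = 4.667/EI and f₁₂ = f₂₁ = 2.333/EI.
Compatibility — zero rotation at each built-in end:
  4.667 M_A + 2.333 M_B = 2836
  2.333 M_A + 4.667 M_B = 2836
Solving the pair gives M_A = 405.1 kN·m and M_B = 405.1 kN·m (hogging).

M_A = 405.1 kN·m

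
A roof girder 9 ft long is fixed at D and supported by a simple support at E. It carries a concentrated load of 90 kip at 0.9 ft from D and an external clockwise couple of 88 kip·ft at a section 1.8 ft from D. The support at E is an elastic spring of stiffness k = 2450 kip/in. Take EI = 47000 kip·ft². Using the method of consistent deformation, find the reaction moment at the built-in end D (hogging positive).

M_D = 110.1 kip·ft

Choose R_E as the redundant. The primary structure is the cantilever fixed at D.
Primary-structure tip deflection at E by superposition:
  point load 90 at a = 0.9: Pa²(3L − a)/(6EI) = 317.1/EI
  clockwise couple 88 at a = 1.8: M₀a(2L − a)/(2EI) = 1283/EI
  δ_0 = 1600/EI
Flexibility coefficient — unit upward force at E: δ_{EE} = L³/(3EI) = 243/EI.
With EI = 47000 kip·ft²: δ_0 = 0.034046 ft and δ_{EE} = 0.00517 ft/kip.
Compatibility — the spring shortens by R_E/k under the reaction it provides: δ_0 − R_E·δ_{EE} = R_E/k. With 1/k = 1/(2450×12) ft/kip = 0.000034 ft/kip, R_E = δ_0 / (δ_{EE} + 1/k) = 0.034046 / (0.00517 + 0.000034) = 6.542 kip.
Moment equilibrium about D: M_D = Σ(load moments about D) − R_E·L = 169 − 6.542×9 = 110.1 kip·ft.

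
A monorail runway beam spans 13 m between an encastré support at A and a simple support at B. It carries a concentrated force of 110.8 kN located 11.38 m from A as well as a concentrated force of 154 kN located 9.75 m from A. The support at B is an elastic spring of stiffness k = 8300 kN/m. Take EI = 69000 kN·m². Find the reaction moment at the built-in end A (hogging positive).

M_A = 350.3 kN·m

Remove the prop at B; the released (primary) structure is a cantilever built in at A.
Deflection at B on the released cantilever, summing each load's contribution:
  point load 110.8 at a = 11.38: Pa²(3L − a)/(6EI) = 66054/EI
  point load 154 at a = 9.75: Pa²(3L − a)/(6EI) = 71368/EI
  δ_0 = 137422/EI
Tip deflection under a unit load at B: L³/(3EI) = 732.3/EI.
With EI = 69000 kN·m²: δ_0 = 1.9916 m and δ_{BB} = 0.010614 m/kN.
Compatibility — the spring shortens by R_B/k under the reaction it provides: δ_0 − R_B·δ_{BB} = R_B/k. With 1/k = 0.00012 m/kN, R_B = δ_0 / (δ_{BB} + 1/k) = 1.9916 / (0.010614 + 0.00012) = 185.5 kN.
Moment equilibrium about A: M_A = Σ(load moments about A) − R_B·L = 2762 − 185.5×13 = 350.3 kN·m.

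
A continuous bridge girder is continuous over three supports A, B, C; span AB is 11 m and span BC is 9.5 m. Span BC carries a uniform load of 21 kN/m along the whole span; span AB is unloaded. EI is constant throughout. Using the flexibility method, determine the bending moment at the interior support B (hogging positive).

M_B = 109.8 kN·m

Take M_B as the redundant. Released structure: two simple spans AB and BC with a hinge at B.
Discontinuity in slope at B on the released structure — sum the simple-span end rotations:
  span BC: UDL 21: wL³/(24EI) = 750.2/EI
  relative rotation θ_0 = (0 + 750.2)/EI = 750.2/EI
A unit hogging moment at B produces rotation L₁/(3EI) + L₂/(3EI) = 6.833/EI.
Compatibility: M_B·(L₁+L₂)/(3EI) = θ_0, giving M_B = 109.8 kN·m (hogging).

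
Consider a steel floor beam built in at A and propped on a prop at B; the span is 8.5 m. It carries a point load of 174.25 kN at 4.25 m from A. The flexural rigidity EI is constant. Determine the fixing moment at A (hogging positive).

M_A = 277.7 kN·m

Take the reaction at B as the redundant and release it; the primary structure is a cantilever fixed at A.
Free-end deflection of the primary structure under the applied loading (downward +):
  point load 174.25 at a = 4.25: Pa²(3L − a)/(6EI) = 11147/EI
Tip deflection under a unit load at B: L³/(3EI) = 204.7/EI.
Compatibility at B: δ_0 − R_B·δ_{BB} = 0, so R_B = 11147/204.7 = 54.45 kN.
Moment equilibrium about A: M_A = Σ(load moments about A) − R_B·L = 740.6 − 54.45×8.5 = 277.7 kN·m.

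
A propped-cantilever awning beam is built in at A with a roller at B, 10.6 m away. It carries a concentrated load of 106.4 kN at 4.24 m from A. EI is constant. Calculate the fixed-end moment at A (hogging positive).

Take the reaction at B as the redundant and release it; the primary structure is a cantilever fixed at A.
Primary-structure tip deflection at B by superposition:
  point load 106.4 at a = 4.24: Pa²(3L − a)/(6EI) = 8786/EI
Tip deflection under a unit load at B: L³/(3EI) = 397/EI.
The prop prevents deflection at B: R_B = δ_0/δ_{BB} = 8786/397 = 22.13 kN.
Moment equilibrium about A: M_A = Σ(load moments about A) − R_B·L = 451.1 − 22.13×10.6 = 216.5 kN·m.

M_A = 216.5 kN·m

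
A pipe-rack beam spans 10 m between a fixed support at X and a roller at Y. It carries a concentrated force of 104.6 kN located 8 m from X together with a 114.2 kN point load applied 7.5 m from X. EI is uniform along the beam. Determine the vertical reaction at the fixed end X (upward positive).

R_X = 72.89 kN

Release the roller at Y. Primary structure: cantilever fixed at X.
Free-end deflection of the primary structure under the applied loading (downward +):
  point load 104.6 at a = 8: Pa²(3L − a)/(6EI) = 24546/EI
  point load 114.2 at a = 7.5: Pa²(3L − a)/(6EI) = 24089/EI
  δ_0 = 48635/EI
Tip deflection under a unit load at Y: L³/(3EI) = 333.3/EI.
The prop prevents deflection at Y: R_Y = δ_0/δ_{YY} = 48635/333.3 = 145.9 kN.
Vertical equilibrium: R_X = ΣP − R_Y = 218.8 − 145.9 = 72.89 kN.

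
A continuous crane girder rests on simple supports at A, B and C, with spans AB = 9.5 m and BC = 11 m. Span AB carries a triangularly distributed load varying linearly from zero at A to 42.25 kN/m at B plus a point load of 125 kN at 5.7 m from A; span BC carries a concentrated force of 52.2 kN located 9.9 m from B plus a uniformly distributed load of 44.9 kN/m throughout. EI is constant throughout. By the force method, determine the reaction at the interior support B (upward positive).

R_B = 579.3 kN

Take M_B as the redundant. Released structure: two simple spans AB and BC with a hinge at B.
Rotations at B on the released spans (each span's end-slope, ×1/EI):
  span AB: triangular load, peak 42.25: w₀L³/(45EI) = 805/EI
  span AB: point load 125 at a = 5.7: Pab(L + a)/(6LEI) = 722/EI
  span BC: point load 52.2 at a = 9.9: Pab(L + b)/(6LEI) = 104.2/EI
  span BC: UDL 44.9: wL³/(24EI) = 2490/EI
  relative rotation θ_0 = (1527 + 2594)/EI = 4121/EI
A unit hogging moment at B produces rotation L₁/(3EI) + L₂/(3EI) = 6.833/EI.
Compatibility: M_B·(L₁+L₂)/(3EI) = θ_0, giving M_B = 603.1 kN·m (hogging).
Span AB, ΣM about A with M_B applied at B: R_B^{AB}·9.5 = 1984 + 603.1, so R_B^{AB} = 272.3 kN and R_A = 325.7 − 272.3 = 53.41 kN.
Span BC, ΣM about C: R_B^{BC}·11 = 2774 + 603.1, so R_B^{BC} = 307 kN and R_C = 546.1 − 307 = 239.1 kN.
R_B = 272.3 + 307 = 579.3 kN.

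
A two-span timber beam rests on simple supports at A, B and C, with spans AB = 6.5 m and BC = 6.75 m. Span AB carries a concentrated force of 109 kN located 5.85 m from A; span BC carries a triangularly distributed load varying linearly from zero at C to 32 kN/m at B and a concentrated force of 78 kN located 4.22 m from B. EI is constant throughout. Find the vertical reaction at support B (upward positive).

R_B = 236.3 kN

Release continuity at B by inserting a hinge; the redundant is the internal moment M_B. The primary structure is two simply-supported spans AB and BC.
Discontinuity in slope at B on the released structure — sum the simple-span end rotations:
  span AB: point load 109 at a = 5.85: Pab(L + a)/(6LEI) = 131.2/EI
  span BC: triangular load, peak 32: w₀L³/(45EI) = 218.7/EI
  span BC: point load 78 at a = 4.22: Pab(L + b)/(6LEI) = 190.8/EI
  relative rotation θ_0 = (131.2 + 409.5)/EI = 540.8/EI
A unit hogging moment at B produces rotation L₁/(3EI) + L₂/(3EI) = 4.417/EI.
Slope continuity at B: θ_0 = M_B·4.417/EI, so M_B = 540.8/4.417 = 122.4 kN·m (hogging).
Span AB, ΣM about A with M_B applied at B: R_B^{AB}·6.5 = 637.6 + 122.4, so R_B^{AB} = 116.9 kN and R_A = 109 − 116.9 = -7.937 kN.
Span BC, ΣM about C: R_B^{BC}·6.75 = 683.3 + 122.4, so R_B^{BC} = 119.4 kN and R_C = 186 − 119.4 = 66.63 kN.
R_B = 116.9 + 119.4 = 236.3 kN.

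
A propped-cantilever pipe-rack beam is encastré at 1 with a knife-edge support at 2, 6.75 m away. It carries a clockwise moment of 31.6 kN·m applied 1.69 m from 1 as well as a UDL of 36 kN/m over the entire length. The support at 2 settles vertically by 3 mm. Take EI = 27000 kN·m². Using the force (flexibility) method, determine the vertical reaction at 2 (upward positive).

R_2 = 93.41 kN

Choose R_2 as the redundant. The primary structure is the cantilever fixed at 1.
Free-end deflection of the primary structure under the applied loading (downward +):
  clockwise couple 31.6 at a = 1.69: M₀a(2L − a)/(2EI) = 315.4/EI
  UDL 36: wL⁴/(8EI) = 9342/EI
  δ_0 = 9657/EI
Flexibility coefficient — unit upward force at 2: δ_{22} = L³/(3EI) = 102.5/EI.
With EI = 27000 kN·m²: δ_0 = 0.35767 m and δ_{22} = 0.003797 m/kN.
Compatibility — the beam at 2 must follow the support down by 0.003 m: δ_0 − R_2·δ_{22} = 0.003, so R_2 = (0.35767 − 0.003)/0.003797 = 93.41 kN.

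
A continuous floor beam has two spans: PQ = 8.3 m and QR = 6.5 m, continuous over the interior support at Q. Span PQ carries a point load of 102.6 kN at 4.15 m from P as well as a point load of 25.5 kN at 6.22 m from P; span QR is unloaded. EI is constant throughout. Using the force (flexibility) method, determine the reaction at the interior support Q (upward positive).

Take M_Q as the redundant. Released structure: two simple spans PQ and QR with a hinge at Q.
Rotations at Q on the released spans (each span's end-slope, ×1/EI):
  span PQ: point load 102.6 at a = 4.15: Pab(L + a)/(6LEI) = 441.8/EI
  span PQ: point load 25.5 at a = 6.22: Pab(L + a)/(6LEI) = 96.19/EI
  relative rotation θ_0 = (537.9 + 0)/EI = 537.9/EI
A unit hogging moment at Q produces rotation L₁/(3EI) + L₂/(3EI) = 4.933/EI.
Compatibility: M_Q·(L₁+L₂)/(3EI) = θ_0, giving M_Q = 109 kN·m (hogging).
Span PQ, ΣM about P with M_Q applied at Q: R_Q^{PQ}·8.3 = 584.4 + 109, so R_Q^{PQ} = 83.55 kN and R_P = 128.1 − 83.55 = 44.55 kN.
Span QR, ΣM about R: R_Q^{QR}·6.5 = 0 + 109, so R_Q^{QR} = 16.78 kN and R_R = 0 − 16.78 = -16.78 kN.
R_Q = 83.55 + 16.78 = 100.3 kN.

R_Q = 100.3 kN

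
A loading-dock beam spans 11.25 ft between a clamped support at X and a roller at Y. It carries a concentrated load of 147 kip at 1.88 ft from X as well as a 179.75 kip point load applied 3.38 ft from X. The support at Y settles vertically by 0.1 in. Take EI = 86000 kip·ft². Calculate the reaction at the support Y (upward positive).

Remove the prop at Y; the released (primary) structure is a cantilever built in at X.
Free-end deflection of the primary structure under the applied loading (downward +):
  point load 147 at a = 1.88: Pa²(3L − a)/(6EI) = 2760/EI
  point load 179.75 at a = 3.38: Pa²(3L − a)/(6EI) = 10394/EI
  δ_0 = 13154/EI
Tip deflection under a unit load at Y: L³/(3EI) = 474.6/EI.
With EI = 86000 kip·ft²: δ_0 = 0.15295 ft and δ_{YY} = 0.005519 ft/kip.
Compatibility — the beam at Y must follow the support down by 0.008333 ft: δ_0 − R_Y·δ_{YY} = 0.008333, so R_Y = (0.15295 − 0.008333)/0.005519 = 26.21 kip.

R_Y = 26.21 kip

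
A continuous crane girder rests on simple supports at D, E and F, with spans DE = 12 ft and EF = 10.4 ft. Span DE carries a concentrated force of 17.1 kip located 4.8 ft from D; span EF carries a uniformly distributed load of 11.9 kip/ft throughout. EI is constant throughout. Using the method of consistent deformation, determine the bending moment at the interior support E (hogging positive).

M_E = 93.17 kip·ft

Release continuity at E by inserting a hinge; the redundant is the internal moment M_E. The primary structure is two simply-supported spans DE and EF.
Discontinuity in slope at E on the released structure — sum the simple-span end rotations:
  span DE: point load 17.1 at a = 4.8: Pab(L + a)/(6LEI) = 137.9/EI
  span EF: UDL 11.9: wL³/(24EI) = 557.7/EI
  relative rotation θ_0 = (137.9 + 557.7)/EI = 695.6/EI
A unit hogging moment at E produces rotation L₁/(3EI) + L₂/(3EI) = 7.467/EI.
Compatibility: M_E·(L₁+L₂)/(3EI) = θ_0, giving M_E = 93.17 kip·ft (hogging).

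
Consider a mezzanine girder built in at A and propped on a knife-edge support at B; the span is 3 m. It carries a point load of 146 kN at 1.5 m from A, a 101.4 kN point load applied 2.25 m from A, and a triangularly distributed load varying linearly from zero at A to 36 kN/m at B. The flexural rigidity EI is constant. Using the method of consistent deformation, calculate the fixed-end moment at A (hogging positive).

M_A = 136.7 kN·m

Remove the prop at B; the released (primary) structure is a cantilever built in at A.
Primary-structure tip deflection at B by superposition:
  point load 146 at a = 1.5: Pa²(3L − a)/(6EI) = 410.6/EI
  point load 101.4 at a = 2.25: Pa²(3L − a)/(6EI) = 577.5/EI
  triangular load, peak 36 at the free end: 11w₀L⁴/(120EI) = 267.3/EI
  δ_0 = 1255/EI
Flexibility coefficient — unit upward force at B: δ_{BB} = L³/(3EI) = 9/EI.
The prop prevents deflection at B: R_B = δ_0/δ_{BB} = 1255/9 = 139.5 kN.
Moment equilibrium about A: M_A = Σ(load moments about A) − R_B·L = 555.1 − 139.5×3 = 136.7 kN·m.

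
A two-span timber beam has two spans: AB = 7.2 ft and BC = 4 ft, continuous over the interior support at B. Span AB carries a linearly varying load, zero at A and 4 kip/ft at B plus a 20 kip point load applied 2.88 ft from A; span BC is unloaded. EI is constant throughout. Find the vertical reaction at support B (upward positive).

Release continuity at B by inserting a hinge; the redundant is the internal moment M_B. The primary structure is two simply-supported spans AB and BC.
End slopes at the hinge B, treating each span as simply supported:
  span AB: triangular load, peak 4: w₀L³/(45EI) = 33.18/EI
  span AB: point load 20 at a = 2.88: Pab(L + a)/(6LEI) = 58.06/EI
  relative rotation θ_0 = (91.24 + 0)/EI = 91.24/EI
A unit hogging moment at B produces rotation L₁/(3EI) + L₂/(3EI) = 3.733/EI.
Compatibility: M_B·(L₁+L₂)/(3EI) = θ_0, giving M_B = 24.44 kip·ft (hogging).
Span AB, ΣM about A with M_B applied at B: R_B^{AB}·7.2 = 126.7 + 24.44, so R_B^{AB} = 20.99 kip and R_A = 34.4 − 20.99 = 13.41 kip.
Span BC, ΣM about C: R_B^{BC}·4 = 0 + 24.44, so R_B^{BC} = 6.11 kip and R_C = 0 − 6.11 = -6.11 kip.
R_B = 20.99 + 6.11 = 27.1 kip.

R_B = 27.1 kip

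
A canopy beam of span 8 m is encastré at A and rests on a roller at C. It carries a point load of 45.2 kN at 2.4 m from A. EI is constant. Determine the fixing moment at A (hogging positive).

Remove the prop at C; the released (primary) structure is a cantilever built in at A.
Free-end deflection of the primary structure under the applied loading (downward +):
  point load 45.2 at a = 2.4: Pa²(3L − a)/(6EI) = 937.3/EI
Flexibility coefficient — unit upward force at C: δ_{CC} = L³/(3EI) = 170.7/EI.
The prop prevents deflection at C: R_C = δ_0/δ_{CC} = 937.3/170.7 = 5.492 kN.
Moment equilibrium about A: M_A = Σ(load moments about A) − R_C·L = 108.5 − 5.492×8 = 64.55 kN·m.

M_A = 64.55 kN·m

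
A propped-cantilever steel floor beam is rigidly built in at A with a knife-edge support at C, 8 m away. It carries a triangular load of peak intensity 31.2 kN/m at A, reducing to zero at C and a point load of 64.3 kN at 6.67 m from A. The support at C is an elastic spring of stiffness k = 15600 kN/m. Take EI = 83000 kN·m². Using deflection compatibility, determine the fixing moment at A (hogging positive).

M_A = 192.4 kN·m

Choose R_C as the redundant. The primary structure is the cantilever fixed at A.
Deflection at C on the released cantilever, summing each load's contribution:
  triangular load, peak 31.2 at the fixed end: w₀L⁴/(30EI) = 4260/EI
  point load 64.3 at a = 6.67: Pa²(3L − a)/(6EI) = 8262/EI
  δ_0 = 12522/EI
Tip deflection under a unit load at C: L³/(3EI) = 170.7/EI.
With EI = 83000 kN·m²: δ_0 = 0.15087 m and δ_{CC} = 0.002056 m/kN.
Compatibility — the spring shortens by R_C/k under the reaction it provides: δ_0 − R_C·δ_{CC} = R_C/k. With 1/k = 0.000064 m/kN, R_C = δ_0 / (δ_{CC} + 1/k) = 0.15087 / (0.002056 + 0.000064) = 71.15 kN.
Moment equilibrium about A: M_A = Σ(load moments about A) − R_C·L = 761.7 − 71.15×8 = 192.4 kN·m.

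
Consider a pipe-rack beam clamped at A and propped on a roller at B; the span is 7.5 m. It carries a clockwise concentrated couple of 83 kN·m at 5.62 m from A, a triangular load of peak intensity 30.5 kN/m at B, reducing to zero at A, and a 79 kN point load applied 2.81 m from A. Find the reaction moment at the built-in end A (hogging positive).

Choose R_B as the redundant. The primary structure is the cantilever fixed at A.
Deflection at B on the released cantilever, summing each load's contribution:
  clockwise couple 83 at a = 5.62: M₀a(2L − a)/(2EI) = 2188/EI
  triangular load, peak 30.5 at the free end: 11w₀L⁴/(120EI) = 8846/EI
  point load 79 at a = 2.81: Pa²(3L − a)/(6EI) = 2047/EI
  δ_0 = 13081/EI
Tip deflection under a unit load at B: L³/(3EI) = 140.6/EI.
Compatibility at B: δ_0 − R_B·δ_{BB} = 0, so R_B = 13081/140.6 = 93.02 kN.
Moment equilibrium about A: M_A = Σ(load moments about A) − R_B·L = 876.9 − 93.02×7.5 = 179.2 kN·m.

M_A = 179.2 kN·m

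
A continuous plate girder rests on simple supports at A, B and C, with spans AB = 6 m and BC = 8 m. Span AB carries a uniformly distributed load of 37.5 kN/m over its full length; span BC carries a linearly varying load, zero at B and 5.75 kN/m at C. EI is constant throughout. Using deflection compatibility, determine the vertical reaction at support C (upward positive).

R_C = 4.76 kN

Take M_B as the redundant. Released structure: two simple spans AB and BC with a hinge at B.
Discontinuity in slope at B on the released structure — sum the simple-span end rotations:
  span AB: UDL 37.5: wL³/(24EI) = 337.5/EI
  span BC: triangular load, peak 5.75: 7w₀L³/(360EI) = 57.24/EI
  relative rotation θ_0 = (337.5 + 57.24)/EI = 394.7/EI
A unit hogging moment at B produces rotation L₁/(3EI) + L₂/(3EI) = 4.667/EI.
Compatibility: M_B·(L₁+L₂)/(3EI) = θ_0, giving M_B = 84.59 kN·m (hogging).
Span BC, ΣM about C: R_B^{BC}·8 = 61.33 + 84.59, so R_B^{BC} = 18.24 kN and R_C = 23 − 18.24 = 4.76 kN.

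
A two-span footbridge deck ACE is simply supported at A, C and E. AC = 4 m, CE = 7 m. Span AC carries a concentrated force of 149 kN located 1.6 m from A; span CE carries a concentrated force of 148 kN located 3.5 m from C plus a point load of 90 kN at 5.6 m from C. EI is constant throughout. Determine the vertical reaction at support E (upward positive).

R_E = 117.6 kN

Insert a hinge at C; M_C is the redundant, and each span becomes simply supported.
End slopes at the hinge C, treating each span as simply supported:
  span AC: point load 149 at a = 1.6: Pab(L + a)/(6LEI) = 133.5/EI
  span CE: point load 148 at a = 3.5: Pab(L + b)/(6LEI) = 453.2/EI
  span CE: point load 90 at a = 5.6: Pab(L + b)/(6LEI) = 141.1/EI
  relative rotation θ_0 = (133.5 + 594.4)/EI = 727.9/EI
A unit hogging moment at C produces rotation L₁/(3EI) + L₂/(3EI) = 3.667/EI.
Slope continuity at C: θ_0 = M_C·3.667/EI, so M_C = 727.9/3.667 = 198.5 kN·m (hogging).
Span CE, ΣM about E: R_C^{CE}·7 = 644 + 198.5, so R_C^{CE} = 120.4 kN and R_E = 238 − 120.4 = 117.6 kN.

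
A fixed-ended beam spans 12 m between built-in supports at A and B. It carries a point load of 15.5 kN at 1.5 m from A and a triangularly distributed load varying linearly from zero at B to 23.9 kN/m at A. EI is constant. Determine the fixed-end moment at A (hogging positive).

M_A = 189.9 kN·m

Release both end moments; the primary structure is a simply-supported span AB with redundants M_A and M_B.
On the primary (simply-supported) span, the end slopes from the loading are:
  at A: point load 15.5 at a = 1.5: Pab(L + b)/(6LEI) = 76.29/EI
  at B: point load 15.5 at a = 1.5: Pab(L + a)/(6LEI) = 45.77/EI
  at A: triangular load, peak 23.9: w₀L³/(45EI) = 917.8/EI
  at B: triangular load, peak 23.9: 7w₀L³/(360EI) = 803/EI
  θ_A0 = 994/EI,  θ_B0 = 848.8/EI
Flexibility coefficients: a unit moment at one end gives L/(3EI) there and L/(6EI) at the far end, so f₁₁ = f₂₂ = 4/EI and f₁₂ = f₂₁ = 2/EI.
Compatibility — zero rotation at each built-in end:
  4 M_A + 2 M_B = 994
  2 M_A + 4 M_B = 848.8
Solving the pair gives M_A = 189.9 kN·m and M_B = 117.3 kN·m (hogging).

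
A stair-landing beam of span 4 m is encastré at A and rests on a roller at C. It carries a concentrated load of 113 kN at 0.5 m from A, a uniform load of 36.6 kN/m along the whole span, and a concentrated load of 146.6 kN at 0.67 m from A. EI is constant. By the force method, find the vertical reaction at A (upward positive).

Take the reaction at C as the redundant and release it; the primary structure is a cantilever fixed at A.
Deflection at C on the released cantilever, summing each load's contribution:
  point load 113 at a = 0.5: Pa²(3L − a)/(6EI) = 54.15/EI
  UDL 36.6: wL⁴/(8EI) = 1171/EI
  point load 146.6 at a = 0.67: Pa²(3L − a)/(6EI) = 124.3/EI
  δ_0 = 1350/EI
Tip deflection under a unit load at C: L³/(3EI) = 21.33/EI.
Compatibility at C: δ_0 − R_C·δ_{CC} = 0, so R_C = 1350/21.33 = 63.26 kN.
Vertical equilibrium: R_A = ΣP − R_C = 406 − 63.26 = 342.7 kN.

R_A = 342.7 kN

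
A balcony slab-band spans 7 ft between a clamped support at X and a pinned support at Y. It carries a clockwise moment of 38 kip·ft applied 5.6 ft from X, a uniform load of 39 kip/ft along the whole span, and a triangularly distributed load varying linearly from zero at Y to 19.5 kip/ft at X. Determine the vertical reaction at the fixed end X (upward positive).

Take the reaction at Y as the redundant and release it; the primary structure is a cantilever fixed at X.
Deflection at Y on the released cantilever, summing each load's contribution:
  clockwise couple 38 at a = 5.6: M₀a(2L − a)/(2EI) = 893.8/EI
  UDL 39: wL⁴/(8EI) = 11705/EI
  triangular load, peak 19.5 at the fixed end: w₀L⁴/(30EI) = 1561/EI
  δ_0 = 14159/EI
Tip deflection under a unit load at Y: L³/(3EI) = 114.3/EI.
Compatibility at Y: δ_0 − R_Y·δ_{YY} = 0, so R_Y = 14159/114.3 = 123.8 kip.
Vertical equilibrium: R_X = ΣP − R_Y = 341.2 − 123.8 = 217.4 kip.

R_X = 217.4 kip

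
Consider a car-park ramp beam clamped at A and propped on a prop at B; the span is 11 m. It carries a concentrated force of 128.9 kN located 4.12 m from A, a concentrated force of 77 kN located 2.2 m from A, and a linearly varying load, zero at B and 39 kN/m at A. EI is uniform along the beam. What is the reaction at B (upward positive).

R_B = 70.95 kN

Choose R_B as the redundant. The primary structure is the cantilever fixed at A.
Free-end deflection of the primary structure under the applied loading (downward +):
  point load 128.9 at a = 4.12: Pa²(3L − a)/(6EI) = 10532/EI
  point load 77 at a = 2.2: Pa²(3L − a)/(6EI) = 1913/EI
  triangular load, peak 39 at the fixed end: w₀L⁴/(30EI) = 19033/EI
  δ_0 = 31478/EI
Flexibility coefficient — unit upward force at B: δ_{BB} = L³/(3EI) = 443.7/EI.
Compatibility at B: δ_0 − R_B·δ_{BB} = 0, so R_B = 31478/443.7 = 70.95 kN.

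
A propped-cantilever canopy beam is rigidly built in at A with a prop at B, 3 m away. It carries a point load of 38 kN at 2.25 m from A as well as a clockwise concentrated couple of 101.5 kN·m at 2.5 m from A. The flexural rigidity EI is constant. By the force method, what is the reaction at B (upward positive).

Remove the prop at B; the released (primary) structure is a cantilever built in at A.
Deflection at B on the released cantilever, summing each load's contribution:
  point load 38 at a = 2.25: Pa²(3L − a)/(6EI) = 216.4/EI
  clockwise couple 101.5 at a = 2.5: M₀a(2L − a)/(2EI) = 444.1/EI
  δ_0 = 660.5/EI
Tip deflection under a unit load at B: L³/(3EI) = 9/EI.
The prop prevents deflection at B: R_B = δ_0/δ_{BB} = 660.5/9 = 73.39 kN.

R_B = 73.39 kN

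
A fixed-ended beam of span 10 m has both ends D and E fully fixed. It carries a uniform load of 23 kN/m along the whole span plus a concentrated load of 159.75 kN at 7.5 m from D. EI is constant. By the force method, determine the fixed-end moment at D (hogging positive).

Take the two fixed-end moments M_D, M_E as redundants; the released structure is the simple span DE.
End rotations of the released simple span under the applied load (×1/EI):
  at D: UDL 23: wL³/(24EI) = 958.3/EI
  at E: UDL 23: wL³/(24EI) = 958.3/EI
  at D: point load 159.75 at a = 7.5: Pab(L + b)/(6LEI) = 624/EI
  at E: point load 159.75 at a = 7.5: Pab(L + a)/(6LEI) = 873.6/EI
  θ_D0 = 1582/EI,  θ_E0 = 1832/EI
Flexibility coefficients: a unit moment at one end gives L/(3EI) there and L/(6EI) at the far end, so f₁₁ = f₂₂ = 3.333/EI and f₁₂ = f₂₁ = 1.667/EI.
Compatibility — zero rotation at each built-in end:
  3.333 M_D + 1.667 M_E = 1582
  1.667 M_D + 3.333 M_E = 1832
Solving the pair gives M_D = 266.5 kN·m and M_E = 416.3 kN·m (hogging).

M_D = 266.5 kN·m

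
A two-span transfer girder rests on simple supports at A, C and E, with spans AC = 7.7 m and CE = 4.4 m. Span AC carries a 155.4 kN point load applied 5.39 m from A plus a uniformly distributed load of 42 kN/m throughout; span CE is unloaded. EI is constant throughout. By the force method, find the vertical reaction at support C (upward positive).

Take M_C as the redundant. Released structure: two simple spans AC and CE with a hinge at C.
Rotations at C on the released spans (each span's end-slope, ×1/EI):
  span AC: point load 155.4 at a = 5.39: Pab(L + a)/(6LEI) = 548.2/EI
  span AC: UDL 42: wL³/(24EI) = 798.9/EI
  relative rotation θ_0 = (1347 + 0)/EI = 1347/EI
A unit hogging moment at C produces rotation L₁/(3EI) + L₂/(3EI) = 4.033/EI.
Compatibility: M_C·(L₁+L₂)/(3EI) = θ_0, giving M_C = 334 kN·m (hogging).
Span AC, ΣM about A with M_C applied at C: R_C^{AC}·7.7 = 2083 + 334, so R_C^{AC} = 313.9 kN and R_A = 478.8 − 313.9 = 164.9 kN.
Span CE, ΣM about E: R_C^{CE}·4.4 = 0 + 334, so R_C^{CE} = 75.91 kN and R_E = 0 − 75.91 = -75.91 kN.
R_C = 313.9 + 75.91 = 389.8 kN.

R_C = 389.8 kN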